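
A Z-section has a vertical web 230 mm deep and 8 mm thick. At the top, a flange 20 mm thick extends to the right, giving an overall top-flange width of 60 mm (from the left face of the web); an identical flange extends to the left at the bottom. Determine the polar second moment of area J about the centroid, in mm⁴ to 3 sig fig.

J ≈ 3.35 × 10⁷ mm⁴

Treat the section as a set of non-overlapping primitives; coordinates are from the bounding-box lower-left.
Web: 8 × 230, A = 1 840 mm², y = 115 mm, Ī = 8 111 333 mm⁴.
Top flange (beyond web): 52 × 20, A = 1 040 mm², y = 220 mm, Ī = 34 667 mm⁴.
Bottom flange (beyond web): 52 × 20, A = 1 040 mm², y = 10 mm, Ī = 34 667 mm⁴.
Centroid: ȳ = ΣA·y / ΣA = 115 mm.
Transfer each piece to the centroidal x-axis using Ī + A·d² with d = y − 115:
  web: d = 0 mm → contributes +8 111 333 mm⁴
  top flange (beyond web): d = 105 mm → contributes +11 500 667 mm⁴
  bottom flange (beyond web): d = -105 mm → contributes +11 500 667 mm⁴
Total I = 31 112 667 mm⁴.
For the y-axis: x̄ = 56 mm.
Repeating about the centroidal y-axis gives I_y = 2 350 507 mm⁴.
Polar second moment: J = I_x + I_y = 33 463 173 mm⁴.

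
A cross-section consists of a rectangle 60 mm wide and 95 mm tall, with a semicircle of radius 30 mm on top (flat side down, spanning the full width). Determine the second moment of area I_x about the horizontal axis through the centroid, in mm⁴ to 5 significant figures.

I_x ≈ 8.4854 × 10⁶ mm⁴

Break the section into simple shapes (no overlaps), measuring from the bottom-left corner of the bounding box.
Rectangular body: 60 × 95, A = 5 700 mm², y = 47.5 mm, Ī = 4 286 875 mm⁴.
Semicircular cap: semicircle r = 30, A = 1413.717 mm², y = 107.7324 mm, Ī = 88903.14 mm⁴.
Centroid: ȳ = ΣA·y / ΣA = 59.47005 mm.
Transfer each piece to the horizontal axis through the centroid using Ī + A·d² with d = y − 59.47005:
  rectangular body: d = -11.97005 mm → contributes +5 103 583 mm⁴
  semicircular cap: d = 48.26235 mm → contributes +3 381 808 mm⁴
Total I = 8 485 391 mm⁴.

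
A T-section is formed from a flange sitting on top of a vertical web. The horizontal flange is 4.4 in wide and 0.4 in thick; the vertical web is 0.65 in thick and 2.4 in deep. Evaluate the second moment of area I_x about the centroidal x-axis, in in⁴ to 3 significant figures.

Split into non-overlapping primitives; take the origin at the lower-left of the bounding box.
Flange: 4.4 × 0.4, A = 1.76 in², y = 2.6 in, Ī = 0.023467 in⁴.
Web: 0.65 × 2.4, A = 1.56 in², y = 1.2 in, Ī = 0.7488 in⁴.
Centroid: ȳ = ΣA·y / ΣA = 1.9422 in.
Transfer each piece to the centroidal x-axis using Ī + A·d² with d = y − 1.9422:
  flange: d = 0.65783 in → contributes +0.78509 in⁴
  web: d = -0.74217 in → contributes +1.6081 in⁴
Total I = 2.3932 in⁴.

I_x ≈ 2.39 in⁴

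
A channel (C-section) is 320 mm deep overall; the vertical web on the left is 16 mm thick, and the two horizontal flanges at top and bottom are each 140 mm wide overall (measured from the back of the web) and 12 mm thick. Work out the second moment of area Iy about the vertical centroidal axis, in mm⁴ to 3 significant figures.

Treat the section as a set of non-overlapping primitives; coordinates are from the bounding-box lower-left.
Web: 16 × 320, A = 5 120 mm², x = 8 mm, Ī = 109 227 mm⁴.
Top flange (beyond web): 124 × 12, A = 1 488 mm², x = 78 mm, Ī = 1 906 624 mm⁴.
Bottom flange (beyond web): 124 × 12, A = 1 488 mm², x = 78 mm, Ī = 1 906 624 mm⁴.
Centroid: x̄ = ΣA·x / ΣA = 33.731 mm.
Transfer each piece to the vertical centroidal axis using Ī + A·d² with d = x − 33.731:
  web: d = -25.731 mm → contributes +3 499 158 mm⁴
  top flange (beyond web): d = 44.269 mm → contributes +4 822 694 mm⁴
  bottom flange (beyond web): d = 44.269 mm → contributes +4 822 694 mm⁴
Total I = 13 144 546 mm⁴.

Iy ≈ 1.31 × 10⁷ mm⁴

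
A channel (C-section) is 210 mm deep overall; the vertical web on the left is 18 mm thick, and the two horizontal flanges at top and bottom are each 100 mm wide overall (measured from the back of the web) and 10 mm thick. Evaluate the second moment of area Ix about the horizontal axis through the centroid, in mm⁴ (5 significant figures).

Break the section into simple shapes (no overlaps), measuring from the bottom-left corner of the bounding box.
Web: 18 × 210, A = 3 780 mm², y = 105 mm, Ī = 13 891 500 mm⁴.
Top flange (beyond web): 82 × 10, A = 820 mm², y = 205 mm, Ī = 6833.333 mm⁴.
Bottom flange (beyond web): 82 × 10, A = 820 mm², y = 5 mm, Ī = 6833.333 mm⁴.
By symmetry the centroid is at mid-height, ȳ = 105 mm.
Transfer each piece to the horizontal axis through the centroid using Ī + A·d² with d = y − 105:
  web: d = 0 mm → contributes +13 891 500 mm⁴
  top flange (beyond web): d = 100 mm → contributes +8 206 833 mm⁴
  bottom flange (beyond web): d = -100 mm → contributes +8 206 833 mm⁴
Total I = 30 305 167 mm⁴.

Ix ≈ 3.0305 × 10⁷ mm⁴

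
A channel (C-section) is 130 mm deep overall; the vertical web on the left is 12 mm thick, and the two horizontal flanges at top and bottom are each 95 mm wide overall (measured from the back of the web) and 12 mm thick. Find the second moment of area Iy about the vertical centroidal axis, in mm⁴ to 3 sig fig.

Split into non-overlapping primitives; take the origin at the lower-left of the bounding box.
Web: 12 × 130, A = 1 560 mm², x = 6 mm, Ī = 18 720 mm⁴.
Top flange (beyond web): 83 × 12, A = 996 mm², x = 53.5 mm, Ī = 571 787 mm⁴.
Bottom flange (beyond web): 83 × 12, A = 996 mm², x = 53.5 mm, Ī = 571 787 mm⁴.
Centroid: x̄ = ΣA·x / ΣA = 32.639 mm.
Transfer each piece to the vertical centroidal axis using Ī + A·d² with d = x − 32.639:
  web: d = -26.639 mm → contributes +1 125 712 mm⁴
  top flange (beyond web): d = 20.861 mm → contributes +1 005 248 mm⁴
  bottom flange (beyond web): d = 20.861 mm → contributes +1 005 248 mm⁴
Total I = 3 136 208 mm⁴.

Iy ≈ 3.14 × 10⁶ mm⁴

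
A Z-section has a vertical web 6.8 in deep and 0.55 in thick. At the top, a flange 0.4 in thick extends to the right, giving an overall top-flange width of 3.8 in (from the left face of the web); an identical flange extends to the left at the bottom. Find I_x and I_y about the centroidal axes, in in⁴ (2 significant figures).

Treat the section as a set of non-overlapping primitives; coordinates are from the bounding-box lower-left.
Web: 0.55 × 6.8, A = 3.74 in², y = 3.4 in, Ī = 14.41 in⁴.
Top flange (beyond web): 3.25 × 0.4, A = 1.3 in², y = 6.6 in, Ī = 0.01733 in⁴.
Bottom flange (beyond web): 3.25 × 0.4, A = 1.3 in², y = 0.2 in, Ī = 0.01733 in⁴.
Centroid: ȳ = ΣA·y / ΣA = 3.4 in.
Transfer each piece to the centroidal x-axis using Ī + A·d² with d = y − 3.4:
  web: d = 0 in → contributes +14.41 in⁴
  top flange (beyond web): d = 3.2 in → contributes +13.33 in⁴
  bottom flange (beyond web): d = -3.2 in → contributes +13.33 in⁴
Total I = 41.07 in⁴.
For the y-axis: x̄ = 3.525 in.
Repeating about the centroidal y-axis gives I_y = 11.77 in⁴.

I_x ≈ 41 in⁴, I_y ≈ 12 in⁴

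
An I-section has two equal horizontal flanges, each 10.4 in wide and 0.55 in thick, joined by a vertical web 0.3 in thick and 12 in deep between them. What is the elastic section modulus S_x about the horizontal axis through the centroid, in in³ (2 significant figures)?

Treat the section as a set of non-overlapping primitives; coordinates are from the bounding-box lower-left.
Bottom flange: 10.4 × 0.55, A = 5.72 in², y = 0.275 in, Ī = 0.1442 in⁴.
Web: 0.3 × 12, A = 3.6 in², y = 6.55 in, Ī = 43.2 in⁴.
Top flange: 10.4 × 0.55, A = 5.72 in², y = 12.83 in, Ī = 0.1442 in⁴.
By symmetry the centroid is at mid-height, ȳ = 6.55 in.
Transfer each piece to the horizontal axis through the centroid using Ī + A·d² with d = y − 6.55:
  bottom flange: d = -6.275 in → contributes +225.4 in⁴
  web: d = 0 in → contributes +43.2 in⁴
  top flange: d = 6.275 in → contributes +225.4 in⁴
Total I = 493.9 in⁴.
Extreme fibre distance c = 6.55 in; S = I/c = 75.41 in³.

S_x ≈ 75 in³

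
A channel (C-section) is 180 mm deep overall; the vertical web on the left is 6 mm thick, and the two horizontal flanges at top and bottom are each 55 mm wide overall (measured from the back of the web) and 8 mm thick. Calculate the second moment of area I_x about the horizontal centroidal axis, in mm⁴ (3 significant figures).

I_x ≈ 8.72 × 10⁶ mm⁴

Treat the section as a set of non-overlapping primitives; coordinates are from the bounding-box lower-left.
Web: 6 × 180, A = 1 080 mm², y = 90 mm, Ī = 2 916 000 mm⁴.
Top flange (beyond web): 49 × 8, A = 392 mm², y = 176 mm, Ī = 2090.7 mm⁴.
Bottom flange (beyond web): 49 × 8, A = 392 mm², y = 4 mm, Ī = 2090.7 mm⁴.
By symmetry the centroid is at mid-height, ȳ = 90 mm.
Transfer each piece to the horizontal centroidal axis using Ī + A·d² with d = y − 90:
  web: d = 0 mm → contributes +2 916 000 mm⁴
  top flange (beyond web): d = 86 mm → contributes +2 901 323 mm⁴
  bottom flange (beyond web): d = -86 mm → contributes +2 901 323 mm⁴
Total I = 8 718 645 mm⁴.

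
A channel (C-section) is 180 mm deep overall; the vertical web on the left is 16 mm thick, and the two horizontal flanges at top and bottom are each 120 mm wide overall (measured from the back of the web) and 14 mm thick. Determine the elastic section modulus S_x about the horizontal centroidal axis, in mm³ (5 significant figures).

Break the section into simple shapes (no overlaps), measuring from the bottom-left corner of the bounding box.
Web: 16 × 180, A = 2 880 mm², y = 90 mm, Ī = 7 776 000 mm⁴.
Top flange (beyond web): 104 × 14, A = 1 456 mm², y = 173 mm, Ī = 23781.33 mm⁴.
Bottom flange (beyond web): 104 × 14, A = 1 456 mm², y = 7 mm, Ī = 23781.33 mm⁴.
By symmetry the centroid is at mid-height, ȳ = 90 mm.
Transfer each piece to the horizontal centroidal axis using Ī + A·d² with d = y − 90:
  web: d = 0 mm → contributes +7 776 000 mm⁴
  top flange (beyond web): d = 83 mm → contributes +10 054 165 mm⁴
  bottom flange (beyond web): d = -83 mm → contributes +10 054 165 mm⁴
Total I = 27 884 331 mm⁴.
Extreme fibre distance c = 90 mm; S = I/c = 309825.9 mm³.

S_x ≈ 3.0983 × 10⁵ mm³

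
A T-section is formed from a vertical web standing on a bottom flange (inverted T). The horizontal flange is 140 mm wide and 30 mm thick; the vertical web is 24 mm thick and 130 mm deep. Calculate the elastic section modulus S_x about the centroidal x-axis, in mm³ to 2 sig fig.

Break the section into simple shapes (no overlaps), measuring from the bottom-left corner of the bounding box.
Flange: 140 × 30, A = 4 200 mm², y = 15 mm, Ī = 315 000 mm⁴.
Web: 24 × 130, A = 3 120 mm², y = 95 mm, Ī = 4 394 000 mm⁴.
Centroid: ȳ = ΣA·y / ΣA = 49.1 mm.
Transfer each piece to the centroidal x-axis using Ī + A·d² with d = y − 49.1:
  flange: d = -34.1 mm → contributes +5 198 332 mm⁴
  web: d = 45.9 mm → contributes +10 967 717 mm⁴
Total I = 16 166 049 mm⁴.
Extreme fibre distance c = 110.9 mm; S = I/c = 145 769 mm³.

S_x ≈ 1.5 × 10⁵ mm³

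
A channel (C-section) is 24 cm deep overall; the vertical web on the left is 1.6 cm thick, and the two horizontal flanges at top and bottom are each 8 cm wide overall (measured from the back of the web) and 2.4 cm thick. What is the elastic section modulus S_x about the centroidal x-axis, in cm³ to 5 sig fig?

S_x ≈ 453.43 cm³

Break the section into simple shapes (no overlaps), measuring from the bottom-left corner of the bounding box.
Web: 1.6 × 24, A = 38.4 cm², y = 12 cm, Ī = 1843.2 cm⁴.
Top flange (beyond web): 6.4 × 2.4, A = 15.36 cm², y = 22.8 cm, Ī = 7.3728 cm⁴.
Bottom flange (beyond web): 6.4 × 2.4, A = 15.36 cm², y = 1.2 cm, Ī = 7.3728 cm⁴.
By symmetry the centroid is at mid-height, ȳ = 12 cm.
Transfer each piece to the centroidal x-axis using Ī + A·d² with d = y − 12:
  web: d = 0 cm → contributes +1843.2 cm⁴
  top flange (beyond web): d = 10.8 cm → contributes +1798.963 cm⁴
  bottom flange (beyond web): d = -10.8 cm → contributes +1798.963 cm⁴
Total I = 5441.126 cm⁴.
Extreme fibre distance c = 12 cm; S = I/c = 453.4272 cm³.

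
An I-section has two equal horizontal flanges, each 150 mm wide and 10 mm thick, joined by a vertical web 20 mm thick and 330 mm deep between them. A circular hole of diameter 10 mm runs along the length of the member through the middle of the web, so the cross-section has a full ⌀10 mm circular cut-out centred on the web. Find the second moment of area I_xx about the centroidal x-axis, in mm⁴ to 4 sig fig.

I_xx ≈ 1.466 × 10⁸ mm⁴

Treat the section as a set of non-overlapping primitives; coordinates are from the bounding-box lower-left.
Bottom flange: 150 × 10, A = 1 500 mm², y = 5 mm, Ī = 12 500 mm⁴.
Web: 20 × 330, A = 6 600 mm², y = 175 mm, Ī = 59 895 000 mm⁴.
Top flange: 150 × 10, A = 1 500 mm², y = 345 mm, Ī = 12 500 mm⁴.
Hole (subtracted): ⌀10, A = 78.5398 mm², y = 175 mm, Ī = 490.874 mm⁴.
By symmetry the centroid is at mid-height, ȳ = 175 mm.
Transfer each piece to the centroidal x-axis using Ī + A·d² with d = y − 175:
  bottom flange: d = -170 mm → contributes +43 362 500 mm⁴
  web: d = 0 mm → contributes +59 895 000 mm⁴
  top flange: d = 170 mm → contributes +43 362 500 mm⁴
  hole: d = 0 mm → contributes −490.874 mm⁴
Total I = 146 619 509 mm⁴.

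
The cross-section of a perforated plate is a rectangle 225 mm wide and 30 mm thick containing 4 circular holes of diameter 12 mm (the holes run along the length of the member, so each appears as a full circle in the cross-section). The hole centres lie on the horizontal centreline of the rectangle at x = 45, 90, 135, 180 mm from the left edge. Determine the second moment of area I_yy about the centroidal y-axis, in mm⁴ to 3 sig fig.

I_yy ≈ 2.73 × 10⁷ mm⁴

Treat the section as a set of non-overlapping primitives; coordinates are from the bounding-box lower-left.
Plate: 225 × 30, A = 6 750 mm², x = 112.5 mm, Ī = 28 476 563 mm⁴.
Hole 1 (subtracted): ⌀12, A = 113.1 mm², x = 45 mm, Ī = 1017.9 mm⁴.
Hole 2 (subtracted): ⌀12, A = 113.1 mm², x = 90 mm, Ī = 1017.9 mm⁴.
Hole 3 (subtracted): ⌀12, A = 113.1 mm², x = 135 mm, Ī = 1017.9 mm⁴.
Hole 4 (subtracted): ⌀12, A = 113.1 mm², x = 180 mm, Ī = 1017.9 mm⁴.
By symmetry the centroid is at mid-width, x̄ = 112.5 mm.
Transfer each piece to the centroidal y-axis using Ī + A·d² with d = x − 112.5:
  plate: d = 0 mm → contributes +28 476 563 mm⁴
  hole 1: d = -67.5 mm → contributes −516 318 mm⁴
  hole 2: d = -22.5 mm → contributes −58 273 mm⁴
  hole 3: d = 22.5 mm → contributes −58 273 mm⁴
  hole 4: d = 67.5 mm → contributes −516 318 mm⁴
Total I = 27 327 380 mm⁴.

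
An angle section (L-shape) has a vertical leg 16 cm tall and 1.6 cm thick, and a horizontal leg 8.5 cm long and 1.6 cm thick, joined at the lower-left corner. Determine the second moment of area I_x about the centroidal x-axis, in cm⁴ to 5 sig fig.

I_x ≈ 948.36 cm⁴

Treat the section as a set of non-overlapping primitives; coordinates are from the bounding-box lower-left.
Vertical leg: 1.6 × 16, A = 25.6 cm², y = 8 cm, Ī = 546.1333 cm⁴.
Horizontal leg (remainder): 6.9 × 1.6, A = 11.04 cm², y = 0.8 cm, Ī = 2.3552 cm⁴.
Centroid: ȳ = ΣA·y / ΣA = 5.830568 cm.
Transfer each piece to the centroidal x-axis using Ī + A·d² with d = y − 5.830568:
  vertical leg: d = 2.169432 cm → contributes +666.6181 cm⁴
  horizontal leg (remainder): d = -5.030568 cm → contributes +281.7402 cm⁴
Total I = 948.3583 cm⁴.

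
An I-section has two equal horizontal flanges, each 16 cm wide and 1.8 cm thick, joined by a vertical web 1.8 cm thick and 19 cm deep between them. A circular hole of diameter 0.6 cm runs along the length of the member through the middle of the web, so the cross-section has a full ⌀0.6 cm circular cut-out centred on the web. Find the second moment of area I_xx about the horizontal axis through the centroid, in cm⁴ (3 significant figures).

I_xx ≈ 7270 cm⁴

Treat the section as a set of non-overlapping primitives; coordinates are from the bounding-box lower-left.
Bottom flange: 16 × 1.8, A = 28.8 cm², y = 0.9 cm, Ī = 7.776 cm⁴.
Web: 1.8 × 19, A = 34.2 cm², y = 11.3 cm, Ī = 1028.9 cm⁴.
Top flange: 16 × 1.8, A = 28.8 cm², y = 21.7 cm, Ī = 7.776 cm⁴.
Hole (subtracted): ⌀0.6, A = 0.28274 cm², y = 11.3 cm, Ī = 0.0063617 cm⁴.
By symmetry the centroid is at mid-height, ȳ = 11.3 cm.
Transfer each piece to the horizontal axis through the centroid using Ī + A·d² with d = y − 11.3:
  bottom flange: d = -10.4 cm → contributes +3122.8 cm⁴
  web: d = 0 cm → contributes +1028.9 cm⁴
  top flange: d = 10.4 cm → contributes +3122.8 cm⁴
  hole: d = 0 cm → contributes −0.0063617 cm⁴
Total I = 7274.4 cm⁴.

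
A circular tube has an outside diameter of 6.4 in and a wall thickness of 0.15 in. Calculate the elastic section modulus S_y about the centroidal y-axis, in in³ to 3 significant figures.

S_y ≈ 4.50 in³

Split into non-overlapping primitives; take the origin at the lower-left of the bounding box.
Outer circle: ⌀6.4, A = 32.17 in², x = 3.2 in, Ī = 82.355 in⁴.
Bore (subtracted): ⌀6.1, A = 29.225 in², x = 3.2 in, Ī = 67.966 in⁴.
By symmetry the centroid is at mid-width, x̄ = 3.2 in.
All pieces are centred on the centroidal y-axis, so I = ΣĪ (holes subtracted) = 14.389 in⁴.
Extreme fibre distance c = 3.2 in; S = I/c = 4.4967 in³.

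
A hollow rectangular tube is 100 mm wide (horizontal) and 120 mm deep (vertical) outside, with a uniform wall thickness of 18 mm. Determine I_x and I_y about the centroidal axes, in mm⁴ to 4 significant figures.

I_x ≈ 1.124 × 10⁷ mm⁴, I_y ≈ 8.165 × 10⁶ mm⁴

Treat the section as a set of non-overlapping primitives; coordinates are from the bounding-box lower-left.
Outer rectangle: 100 × 120, A = 12 000 mm², y = 60 mm, Ī = 14 400 000 mm⁴.
Inner void (subtracted): 64 × 84, A = 5 376 mm², y = 60 mm, Ī = 3 161 088 mm⁴.
By symmetry the centroid is at mid-height, ȳ = 60 mm.
All pieces are centred on the centroidal x-axis, so I = ΣĪ (holes subtracted) = 11 238 912 mm⁴.
Repeating about the centroidal y-axis gives I_y = 8 164 992 mm⁴.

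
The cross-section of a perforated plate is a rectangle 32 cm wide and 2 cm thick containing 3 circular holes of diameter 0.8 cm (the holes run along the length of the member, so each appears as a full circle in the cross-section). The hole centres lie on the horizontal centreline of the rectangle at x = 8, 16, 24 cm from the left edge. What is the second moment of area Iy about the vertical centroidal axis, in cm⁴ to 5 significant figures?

Break the section into simple shapes (no overlaps), measuring from the bottom-left corner of the bounding box.
Plate: 32 × 2, A = 64 cm², x = 16 cm, Ī = 5461.333 cm⁴.
Hole 1 (subtracted): ⌀0.8, A = 0.5026548 cm², x = 8 cm, Ī = 0.02010619 cm⁴.
Hole 2 (subtracted): ⌀0.8, A = 0.5026548 cm², x = 16 cm, Ī = 0.02010619 cm⁴.
Hole 3 (subtracted): ⌀0.8, A = 0.5026548 cm², x = 24 cm, Ī = 0.02010619 cm⁴.
By symmetry the centroid is at mid-width, x̄ = 16 cm.
Transfer each piece to the vertical centroidal axis using Ī + A·d² with d = x − 16:
  plate: d = 0 cm → contributes +5461.333 cm⁴
  hole 1: d = -8 cm → contributes −32.19001 cm⁴
  hole 2: d = 0 cm → contributes −0.02010619 cm⁴
  hole 3: d = 8 cm → contributes −32.19001 cm⁴
Total I = 5396.933 cm⁴.

Iy ≈ 5396.9 cm⁴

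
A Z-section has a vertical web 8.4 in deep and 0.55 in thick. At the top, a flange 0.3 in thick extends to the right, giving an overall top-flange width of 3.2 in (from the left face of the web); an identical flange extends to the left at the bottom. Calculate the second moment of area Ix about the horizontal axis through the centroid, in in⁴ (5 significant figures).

Ix ≈ 53.258 in⁴

Treat the section as a set of non-overlapping primitives; coordinates are from the bounding-box lower-left.
Web: 0.55 × 8.4, A = 4.62 in², y = 4.2 in, Ī = 27.1656 in⁴.
Top flange (beyond web): 2.65 × 0.3, A = 0.795 in², y = 8.25 in, Ī = 0.0059625 in⁴.
Bottom flange (beyond web): 2.65 × 0.3, A = 0.795 in², y = 0.15 in, Ī = 0.0059625 in⁴.
Centroid: ȳ = ΣA·y / ΣA = 4.2 in.
Transfer each piece to the horizontal axis through the centroid using Ī + A·d² with d = y − 4.2:
  web: d = 0 in → contributes +27.1656 in⁴
  top flange (beyond web): d = 4.05 in → contributes +13.04595 in⁴
  bottom flange (beyond web): d = -4.05 in → contributes +13.04595 in⁴
Total I = 53.2575 in⁴.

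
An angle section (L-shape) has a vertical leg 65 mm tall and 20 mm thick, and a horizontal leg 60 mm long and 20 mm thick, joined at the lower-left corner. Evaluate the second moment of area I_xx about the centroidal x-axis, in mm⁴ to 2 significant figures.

I_xx ≈ 7.4 × 10⁵ mm⁴

Decompose the section into non-overlapping parts with the origin at the bottom-left of its bounding rectangle.
Vertical leg: 20 × 65, A = 1 300 mm², y = 32.5 mm, Ī = 457 708 mm⁴.
Horizontal leg (remainder): 40 × 20, A = 800 mm², y = 10 mm, Ī = 26 667 mm⁴.
Centroid: ȳ = ΣA·y / ΣA = 23.93 mm.
Transfer each piece to the centroidal x-axis using Ī + A·d² with d = y − 23.93:
  vertical leg: d = 8.571 mm → contributes +553 219 mm⁴
  horizontal leg (remainder): d = -13.93 mm → contributes +181 871 mm⁴
Total I = 735 089 mm⁴.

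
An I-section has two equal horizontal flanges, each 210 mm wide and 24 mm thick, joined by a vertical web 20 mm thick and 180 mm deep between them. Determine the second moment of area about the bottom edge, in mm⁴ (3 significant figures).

I_base ≈ 2.93 × 10⁸ mm⁴

Break the section into simple shapes (no overlaps), measuring from the bottom-left corner of the bounding box.
Bottom flange: 210 × 24, A = 5 040 mm², y = 12 mm, Ī = 241 920 mm⁴.
Web: 20 × 180, A = 3 600 mm², y = 114 mm, Ī = 9 720 000 mm⁴.
Top flange: 210 × 24, A = 5 040 mm², y = 216 mm, Ī = 241 920 mm⁴.
Transfer each piece to the base of the section using Ī + A·d² with d = y − 0:
  bottom flange: d = 12 mm → contributes +967 680 mm⁴
  web: d = 114 mm → contributes +56 505 600 mm⁴
  top flange: d = 216 mm → contributes +235 388 160 mm⁴
Total I = 292 861 440 mm⁴.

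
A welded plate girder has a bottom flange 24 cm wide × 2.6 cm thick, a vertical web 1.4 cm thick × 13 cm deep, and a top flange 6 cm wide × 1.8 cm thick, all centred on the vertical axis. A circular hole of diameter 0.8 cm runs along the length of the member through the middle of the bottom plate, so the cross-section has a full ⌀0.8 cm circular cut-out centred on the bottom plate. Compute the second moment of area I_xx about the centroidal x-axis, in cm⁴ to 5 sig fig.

Break the section into simple shapes (no overlaps), measuring from the bottom-left corner of the bounding box.
Bottom plate: 24 × 2.6, A = 62.4 cm², y = 1.3 cm, Ī = 35.152 cm⁴.
Web plate: 1.4 × 13, A = 18.2 cm², y = 9.1 cm, Ī = 256.3167 cm⁴.
Top plate: 6 × 1.8, A = 10.8 cm², y = 16.5 cm, Ī = 2.916 cm⁴.
Hole (subtracted): ⌀0.8, A = 0.5026548 cm², y = 1.3 cm, Ī = 0.02010619 cm⁴.
Centroid: ȳ = ΣA·y / ΣA = 4.667755 cm.
Transfer each piece to the centroidal x-axis using Ī + A·d² with d = y − 4.667755:
  bottom plate: d = -3.367755 cm → contributes +742.8787 cm⁴
  web plate: d = 4.432245 cm → contributes +613.8519 cm⁴
  top plate: d = 11.83224 cm → contributes +1514.938 cm⁴
  hole: d = -3.367755 cm → contributes −5.721104 cm⁴
Total I = 2865.947 cm⁴.

I_xx ≈ 2865.9 cm⁴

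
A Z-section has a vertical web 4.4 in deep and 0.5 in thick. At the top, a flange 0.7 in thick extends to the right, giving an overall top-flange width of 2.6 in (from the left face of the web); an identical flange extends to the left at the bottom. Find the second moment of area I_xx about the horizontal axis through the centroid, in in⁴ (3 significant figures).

I_xx ≈ 13.7 in⁴

Treat the section as a set of non-overlapping primitives; coordinates are from the bounding-box lower-left.
Web: 0.5 × 4.4, A = 2.2 in², y = 2.2 in, Ī = 3.5493 in⁴.
Top flange (beyond web): 2.1 × 0.7, A = 1.47 in², y = 4.05 in, Ī = 0.060025 in⁴.
Bottom flange (beyond web): 2.1 × 0.7, A = 1.47 in², y = 0.35 in, Ī = 0.060025 in⁴.
Centroid: ȳ = ΣA·y / ΣA = 2.2 in.
Transfer each piece to the horizontal axis through the centroid using Ī + A·d² with d = y − 2.2:
  web: d = 0 in → contributes +3.5493 in⁴
  top flange (beyond web): d = 1.85 in → contributes +5.0911 in⁴
  bottom flange (beyond web): d = -1.85 in → contributes +5.0911 in⁴
Total I = 13.732 in⁴.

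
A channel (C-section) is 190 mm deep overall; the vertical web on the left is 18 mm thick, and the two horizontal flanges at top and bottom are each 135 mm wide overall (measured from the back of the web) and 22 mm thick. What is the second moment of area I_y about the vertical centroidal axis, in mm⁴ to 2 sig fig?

I_y ≈ 1.5 × 10⁷ mm⁴

Split into non-overlapping primitives; take the origin at the lower-left of the bounding box.
Web: 18 × 190, A = 3 420 mm², x = 9 mm, Ī = 92 340 mm⁴.
Top flange (beyond web): 117 × 22, A = 2 574 mm², x = 76.5 mm, Ī = 2 936 291 mm⁴.
Bottom flange (beyond web): 117 × 22, A = 2 574 mm², x = 76.5 mm, Ī = 2 936 291 mm⁴.
Centroid: x̄ = ΣA·x / ΣA = 49.56 mm.
Transfer each piece to the vertical centroidal axis using Ī + A·d² with d = x − 49.56:
  web: d = -40.56 mm → contributes +5 717 719 mm⁴
  top flange (beyond web): d = 26.94 mm → contributes +4 804 861 mm⁴
  bottom flange (beyond web): d = 26.94 mm → contributes +4 804 861 mm⁴
Total I = 15 327 440 mm⁴.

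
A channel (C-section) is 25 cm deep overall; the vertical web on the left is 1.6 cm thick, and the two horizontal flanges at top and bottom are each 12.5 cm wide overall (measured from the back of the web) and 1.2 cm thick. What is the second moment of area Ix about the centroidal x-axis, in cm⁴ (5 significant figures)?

Ix ≈ 5791.0 cm⁴

Decompose the section into non-overlapping parts with the origin at the bottom-left of its bounding rectangle.
Web: 1.6 × 25, A = 40 cm², y = 12.5 cm, Ī = 2083.333 cm⁴.
Top flange (beyond web): 10.9 × 1.2, A = 13.08 cm², y = 24.4 cm, Ī = 1.5696 cm⁴.
Bottom flange (beyond web): 10.9 × 1.2, A = 13.08 cm², y = 0.6 cm, Ī = 1.5696 cm⁴.
By symmetry the centroid is at mid-height, ȳ = 12.5 cm.
Transfer each piece to the centroidal x-axis using Ī + A·d² with d = y − 12.5:
  web: d = 0 cm → contributes +2083.333 cm⁴
  top flange (beyond web): d = 11.9 cm → contributes +1853.828 cm⁴
  bottom flange (beyond web): d = -11.9 cm → contributes +1853.828 cm⁴
Total I = 5790.99 cm⁴.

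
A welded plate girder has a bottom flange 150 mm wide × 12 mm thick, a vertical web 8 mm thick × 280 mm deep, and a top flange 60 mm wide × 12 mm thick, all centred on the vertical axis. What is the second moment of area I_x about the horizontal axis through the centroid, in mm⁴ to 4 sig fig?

I_x ≈ 6.316 × 10⁷ mm⁴

Treat the section as a set of non-overlapping primitives; coordinates are from the bounding-box lower-left.
Bottom plate: 150 × 12, A = 1 800 mm², y = 6 mm, Ī = 21 600 mm⁴.
Web plate: 8 × 280, A = 2 240 mm², y = 152 mm, Ī = 14 634 667 mm⁴.
Top plate: 60 × 12, A = 720 mm², y = 298 mm, Ī = 8 640 mm⁴.
Centroid: ȳ = ΣA·y / ΣA = 118.874 mm.
Transfer each piece to the horizontal axis through the centroid using Ī + A·d² with d = y − 118.874:
  bottom plate: d = -112.874 mm → contributes +22 954 551 mm⁴
  web plate: d = 33.1261 mm → contributes +17 092 698 mm⁴
  top plate: d = 179.126 mm → contributes +23 110 662 mm⁴
Total I = 63 157 911 mm⁴.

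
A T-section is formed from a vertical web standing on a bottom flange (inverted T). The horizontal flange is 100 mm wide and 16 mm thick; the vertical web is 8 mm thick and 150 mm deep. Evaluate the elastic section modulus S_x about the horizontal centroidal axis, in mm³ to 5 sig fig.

Split into non-overlapping primitives; take the origin at the lower-left of the bounding box.
Flange: 100 × 16, A = 1 600 mm², y = 8 mm, Ī = 34133.33 mm⁴.
Web: 8 × 150, A = 1 200 mm², y = 91 mm, Ī = 2 250 000 mm⁴.
Centroid: ȳ = ΣA·y / ΣA = 43.57143 mm.
Transfer each piece to the horizontal centroidal axis using Ī + A·d² with d = y − 43.57143:
  flange: d = -35.57143 mm → contributes +2 058 656 mm⁴
  web: d = 47.42857 mm → contributes +4 949 363 mm⁴
Total I = 7 008 019 mm⁴.
Extreme fibre distance c = 122.4286 mm; S = I/c = 57241.7 mm³.

S_x ≈ 5.7242 × 10⁴ mm³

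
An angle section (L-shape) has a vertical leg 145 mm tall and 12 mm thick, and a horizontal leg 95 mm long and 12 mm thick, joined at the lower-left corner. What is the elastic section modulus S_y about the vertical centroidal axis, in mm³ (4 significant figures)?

S_y ≈ 2.820 × 10⁴ mm³

Split into non-overlapping primitives; take the origin at the lower-left of the bounding box.
Vertical leg: 12 × 145, A = 1 740 mm², x = 6 mm, Ī = 20 880 mm⁴.
Horizontal leg (remainder): 83 × 12, A = 996 mm², x = 53.5 mm, Ī = 571 787 mm⁴.
Centroid: x̄ = ΣA·x / ΣA = 23.2917 mm.
Transfer each piece to the vertical centroidal axis using Ī + A·d² with d = x − 23.2917:
  vertical leg: d = -17.2917 mm → contributes +541 143 mm⁴
  horizontal leg (remainder): d = 30.2083 mm → contributes +1 480 680 mm⁴
Total I = 2 021 823 mm⁴.
Extreme fibre distance c = 71.7083 mm; S = I/c = 28195.1 mm³.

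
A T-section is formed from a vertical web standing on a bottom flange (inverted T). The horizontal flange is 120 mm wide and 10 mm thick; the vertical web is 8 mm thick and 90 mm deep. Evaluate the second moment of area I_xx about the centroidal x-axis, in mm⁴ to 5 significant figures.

I_xx ≈ 1.6210 × 10⁶ mm⁴

Split into non-overlapping primitives; take the origin at the lower-left of the bounding box.
Flange: 120 × 10, A = 1 200 mm², y = 5 mm, Ī = 10 000 mm⁴.
Web: 8 × 90, A = 720 mm², y = 55 mm, Ī = 486 000 mm⁴.
Centroid: ȳ = ΣA·y / ΣA = 23.75 mm.
Transfer each piece to the centroidal x-axis using Ī + A·d² with d = y − 23.75:
  flange: d = -18.75 mm → contributes +431 875 mm⁴
  web: d = 31.25 mm → contributes +1 189 125 mm⁴
Total I = 1 621 000 mm⁴.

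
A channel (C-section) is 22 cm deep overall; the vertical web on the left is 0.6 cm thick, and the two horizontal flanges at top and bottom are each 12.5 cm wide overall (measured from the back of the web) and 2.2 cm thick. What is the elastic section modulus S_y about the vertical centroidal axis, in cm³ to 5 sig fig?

Split into non-overlapping primitives; take the origin at the lower-left of the bounding box.
Web: 0.6 × 22, A = 13.2 cm², x = 0.3 cm, Ī = 0.396 cm⁴.
Top flange (beyond web): 11.9 × 2.2, A = 26.18 cm², x = 6.55 cm, Ī = 308.9458 cm⁴.
Bottom flange (beyond web): 11.9 × 2.2, A = 26.18 cm², x = 6.55 cm, Ī = 308.9458 cm⁴.
Centroid: x̄ = ΣA·x / ΣA = 5.291611 cm.
Transfer each piece to the vertical centroidal axis using Ī + A·d² with d = x − 5.291611:
  web: d = -4.991611 cm → contributes +329.2895 cm⁴
  top flange (beyond web): d = 1.258389 cm → contributes +350.403 cm⁴
  bottom flange (beyond web): d = 1.258389 cm → contributes +350.403 cm⁴
Total I = 1030.096 cm⁴.
Extreme fibre distance c = 7.208389 cm; S = I/c = 142.9023 cm³.

S_y ≈ 142.90 cm³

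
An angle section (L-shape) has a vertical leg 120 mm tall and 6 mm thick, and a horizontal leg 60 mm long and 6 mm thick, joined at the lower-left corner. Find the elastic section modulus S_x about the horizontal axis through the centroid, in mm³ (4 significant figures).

Decompose the section into non-overlapping parts with the origin at the bottom-left of its bounding rectangle.
Vertical leg: 6 × 120, A = 720 mm², y = 60 mm, Ī = 864 000 mm⁴.
Horizontal leg (remainder): 54 × 6, A = 324 mm², y = 3 mm, Ī = 972 mm⁴.
Centroid: ȳ = ΣA·y / ΣA = 42.3103 mm.
Transfer each piece to the horizontal axis through the centroid using Ī + A·d² with d = y − 42.3103:
  vertical leg: d = 17.6897 mm → contributes +1 089 305 mm⁴
  horizontal leg (remainder): d = -39.3103 mm → contributes +501 650 mm⁴
Total I = 1 590 955 mm⁴.
Extreme fibre distance c = 77.6897 mm; S = I/c = 20478.3 mm³.

S_x ≈ 2.048 × 10⁴ mm³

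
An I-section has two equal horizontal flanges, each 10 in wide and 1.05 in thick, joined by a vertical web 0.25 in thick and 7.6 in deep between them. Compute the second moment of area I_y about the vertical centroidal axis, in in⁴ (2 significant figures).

Split into non-overlapping primitives; take the origin at the lower-left of the bounding box.
Bottom flange: 10 × 1.05, A = 10.5 in², x = 5 in, Ī = 87.5 in⁴.
Web: 0.25 × 7.6, A = 1.9 in², x = 5 in, Ī = 0.009896 in⁴.
Top flange: 10 × 1.05, A = 10.5 in², x = 5 in, Ī = 87.5 in⁴.
By symmetry the centroid is at mid-width, x̄ = 5 in.
All pieces are centred on the vertical centroidal axis, so I = ΣĪ = 175 in⁴.

I_y ≈ 180 in⁴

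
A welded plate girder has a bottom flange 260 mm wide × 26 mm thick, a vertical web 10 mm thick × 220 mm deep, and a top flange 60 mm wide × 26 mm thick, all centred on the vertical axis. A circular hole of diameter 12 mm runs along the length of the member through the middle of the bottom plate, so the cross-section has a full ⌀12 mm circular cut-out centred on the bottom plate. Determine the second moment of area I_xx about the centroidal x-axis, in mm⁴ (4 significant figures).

I_xx ≈ 9.589 × 10⁷ mm⁴

Decompose the section into non-overlapping parts with the origin at the bottom-left of its bounding rectangle.
Bottom plate: 260 × 26, A = 6 760 mm², y = 13 mm, Ī = 380 813 mm⁴.
Web plate: 10 × 220, A = 2 200 mm², y = 136 mm, Ī = 8 873 333 mm⁴.
Top plate: 60 × 26, A = 1 560 mm², y = 259 mm, Ī = 87 880 mm⁴.
Hole (subtracted): ⌀12, A = 113.097 mm², y = 13 mm, Ī = 1017.88 mm⁴.
Centroid: ȳ = ΣA·y / ΣA = 75.8775 mm.
Transfer each piece to the centroidal x-axis using Ī + A·d² with d = y − 75.8775:
  bottom plate: d = -62.8775 mm → contributes +27 107 012 mm⁴
  web plate: d = 60.1225 mm → contributes +16 825 707 mm⁴
  top plate: d = 183.123 mm → contributes +52 400 687 mm⁴
  hole: d = -62.8775 mm → contributes −448 157 mm⁴
Total I = 95 885 249 mm⁴.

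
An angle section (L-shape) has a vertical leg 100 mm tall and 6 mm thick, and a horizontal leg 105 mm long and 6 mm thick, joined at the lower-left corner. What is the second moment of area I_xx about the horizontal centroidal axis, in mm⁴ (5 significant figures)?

I_xx ≈ 1.1612 × 10⁶ mm⁴

Decompose the section into non-overlapping parts with the origin at the bottom-left of its bounding rectangle.
Vertical leg: 6 × 100, A = 600 mm², y = 50 mm, Ī = 500 000 mm⁴.
Horizontal leg (remainder): 99 × 6, A = 594 mm², y = 3 mm, Ī = 1 782 mm⁴.
Centroid: ȳ = ΣA·y / ΣA = 26.61809 mm.
Transfer each piece to the horizontal centroidal axis using Ī + A·d² with d = y − 26.61809:
  vertical leg: d = 23.38191 mm → contributes +828028.2 mm⁴
  horizontal leg (remainder): d = -23.61809 mm → contributes +333123.6 mm⁴
Total I = 1 161 152 mm⁴.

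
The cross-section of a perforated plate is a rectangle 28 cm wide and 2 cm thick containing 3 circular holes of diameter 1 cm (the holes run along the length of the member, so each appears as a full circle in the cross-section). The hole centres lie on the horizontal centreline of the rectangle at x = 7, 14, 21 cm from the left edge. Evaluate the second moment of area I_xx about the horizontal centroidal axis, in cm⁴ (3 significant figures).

I_xx ≈ 18.5 cm⁴

Split into non-overlapping primitives; take the origin at the lower-left of the bounding box.
Plate: 28 × 2, A = 56 cm², y = 1 cm, Ī = 18.667 cm⁴.
Hole 1 (subtracted): ⌀1, A = 0.7854 cm², y = 1 cm, Ī = 0.049087 cm⁴.
Hole 2 (subtracted): ⌀1, A = 0.7854 cm², y = 1 cm, Ī = 0.049087 cm⁴.
Hole 3 (subtracted): ⌀1, A = 0.7854 cm², y = 1 cm, Ī = 0.049087 cm⁴.
By symmetry the centroid is at mid-height, ȳ = 1 cm.
All pieces are centred on the horizontal centroidal axis, so I = ΣĪ (holes subtracted) = 18.519 cm⁴.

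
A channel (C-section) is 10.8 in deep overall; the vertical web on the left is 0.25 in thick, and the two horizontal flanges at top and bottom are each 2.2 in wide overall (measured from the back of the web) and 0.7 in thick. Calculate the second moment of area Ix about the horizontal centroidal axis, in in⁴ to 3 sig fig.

Ix ≈ 96.0 in⁴

Split into non-overlapping primitives; take the origin at the lower-left of the bounding box.
Web: 0.25 × 10.8, A = 2.7 in², y = 5.4 in, Ī = 26.244 in⁴.
Top flange (beyond web): 1.95 × 0.7, A = 1.365 in², y = 10.45 in, Ī = 0.055738 in⁴.
Bottom flange (beyond web): 1.95 × 0.7, A = 1.365 in², y = 0.35 in, Ī = 0.055738 in⁴.
By symmetry the centroid is at mid-height, ȳ = 5.4 in.
Transfer each piece to the horizontal centroidal axis using Ī + A·d² with d = y − 5.4:
  web: d = 0 in → contributes +26.244 in⁴
  top flange (beyond web): d = 5.05 in → contributes +34.867 in⁴
  bottom flange (beyond web): d = -5.05 in → contributes +34.867 in⁴
Total I = 95.977 in⁴.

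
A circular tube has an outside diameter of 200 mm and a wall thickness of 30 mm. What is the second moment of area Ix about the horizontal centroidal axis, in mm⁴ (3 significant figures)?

Decompose the section into non-overlapping parts with the origin at the bottom-left of its bounding rectangle.
Outer circle: ⌀200, A = 31 416 mm², y = 100 mm, Ī = 78 539 816 mm⁴.
Bore (subtracted): ⌀140, A = 15 394 mm², y = 100 mm, Ī = 18 857 410 mm⁴.
By symmetry the centroid is at mid-height, ȳ = 100 mm.
All pieces are centred on the horizontal centroidal axis, so I = ΣĪ (holes subtracted) = 59 682 406 mm⁴.

Ix ≈ 5.97 × 10⁷ mm⁴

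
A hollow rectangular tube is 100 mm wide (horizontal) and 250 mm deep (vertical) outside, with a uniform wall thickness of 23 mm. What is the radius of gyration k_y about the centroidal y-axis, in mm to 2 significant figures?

k_y ≈ 36 mm

Split into non-overlapping primitives; take the origin at the lower-left of the bounding box.
Outer rectangle: 100 × 250, A = 25 000 mm², x = 50 mm, Ī = 20 833 333 mm⁴.
Inner void (subtracted): 54 × 204, A = 11 016 mm², x = 50 mm, Ī = 2 676 888 mm⁴.
By symmetry the centroid is at mid-width, x̄ = 50 mm.
All pieces are centred on the centroidal y-axis, so I = ΣĪ (holes subtracted) = 18 156 445 mm⁴.
Radius of gyration: k = √(I/A) = √(18 156 445 / 13 984) = 36.03 mm.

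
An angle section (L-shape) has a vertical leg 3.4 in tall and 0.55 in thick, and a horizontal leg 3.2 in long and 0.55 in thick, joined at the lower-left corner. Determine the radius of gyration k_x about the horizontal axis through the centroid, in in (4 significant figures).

Decompose the section into non-overlapping parts with the origin at the bottom-left of its bounding rectangle.
Vertical leg: 0.55 × 3.4, A = 1.87 in², y = 1.7 in, Ī = 1.80143 in⁴.
Horizontal leg (remainder): 2.65 × 0.55, A = 1.4575 in², y = 0.275 in, Ī = 0.0367411 in⁴.
Centroid: ȳ = ΣA·y / ΣA = 1.07583 in.
Transfer each piece to the horizontal axis through the centroid using Ī + A·d² with d = y − 1.07583:
  vertical leg: d = 0.624174 in → contributes +2.52997 in⁴
  horizontal leg (remainder): d = -0.800826 in → contributes +0.971469 in⁴
Total I = 3.50144 in⁴.
Radius of gyration: k = √(I/A) = √(3.50144 / 3.3275) = 1.0258 in.

k_x ≈ 1.026 in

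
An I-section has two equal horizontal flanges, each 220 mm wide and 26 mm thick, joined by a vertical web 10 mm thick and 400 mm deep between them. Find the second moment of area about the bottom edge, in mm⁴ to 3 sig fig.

Split into non-overlapping primitives; take the origin at the lower-left of the bounding box.
Bottom flange: 220 × 26, A = 5 720 mm², y = 13 mm, Ī = 322 227 mm⁴.
Web: 10 × 400, A = 4 000 mm², y = 226 mm, Ī = 53 333 333 mm⁴.
Top flange: 220 × 26, A = 5 720 mm², y = 439 mm, Ī = 322 227 mm⁴.
Transfer each piece to a horizontal axis along the bottom face using Ī + A·d² with d = y − 0:
  bottom flange: d = 13 mm → contributes +1 288 907 mm⁴
  web: d = 226 mm → contributes +257 637 333 mm⁴
  top flange: d = 439 mm → contributes +1 102 686 347 mm⁴
Total I = 1 361 612 587 mm⁴.

I_base ≈ 1.36 × 10⁹ mm⁴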